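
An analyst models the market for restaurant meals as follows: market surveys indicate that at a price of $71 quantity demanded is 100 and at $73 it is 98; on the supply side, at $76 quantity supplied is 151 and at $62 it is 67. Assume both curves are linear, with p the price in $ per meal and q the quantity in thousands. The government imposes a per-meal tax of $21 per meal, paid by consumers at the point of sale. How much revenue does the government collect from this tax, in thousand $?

Demand slope: (98 − 100)/(73 − 71) = -1, so qd = 171 − p.
Supply slope: (67 − 151)/(62 − 76) = 6, so qs = 6p − 305.
Before the tax: set 171 − p = 6p − 305 → p* = $68, q* = 103.
With the tax collected from consumers, demand (in seller-price terms) shifts: qd = 171 − (p + 21).
Solving gives q = 85 with consumers paying $86 and suppliers receiving $65 (the $21 wedge).
Revenue = t · Q = 21 · 85 = $1785.

Tax revenue = $1785 thousand.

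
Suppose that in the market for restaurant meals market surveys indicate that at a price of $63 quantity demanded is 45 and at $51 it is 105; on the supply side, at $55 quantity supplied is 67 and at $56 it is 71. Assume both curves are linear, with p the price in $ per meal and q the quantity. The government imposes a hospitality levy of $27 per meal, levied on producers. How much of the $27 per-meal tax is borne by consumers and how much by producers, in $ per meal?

Demand slope: (105 − 45)/(51 − 63) = -5, so qd = 360 − 5p.
Supply slope: (71 − 67)/(56 − 55) = 4, so qs = 4p − 153.
Before the tax: set 360 − 5p = 4p − 153 → p* = $57, q* = 75.
With the tax collected from producers, supply shifts: qs = 4(p − 27) − 153.
New equilibrium: consumers pay $69, producers receive $42, q = 15. (Wedge: pb − ps = 27.)
Burden on consumers: $12; on producers: $15. (They sum to $27.)

Consumers bear $12 per meal; producers bear $15 per meal.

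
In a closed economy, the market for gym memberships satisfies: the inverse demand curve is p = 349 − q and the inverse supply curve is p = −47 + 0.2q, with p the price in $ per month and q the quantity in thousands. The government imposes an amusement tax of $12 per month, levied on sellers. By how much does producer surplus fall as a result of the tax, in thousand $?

Inverting to q(p) form: qd = 349 − p; qs = 5p + 235.
Before the tax: set 349 − p = 5p + 235 → p* = $19, q* = 330.
With the tax collected from sellers, supply shifts: qs = 5(p − 12) + 235.
New equilibrium: buyers pay $29, sellers receive $17, q = 320. (Wedge: pb − ps = 12.)
ΔPS is the trapezoid between Q = 320 and Q = 330 of height $2: ½ · (330 + 320) · 2 = $650.

Producer surplus falls by $650 thousand.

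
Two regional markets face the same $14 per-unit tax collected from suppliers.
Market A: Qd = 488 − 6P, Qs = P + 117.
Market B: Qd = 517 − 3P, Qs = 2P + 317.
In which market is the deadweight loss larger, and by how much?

Market A: pre-tax P* = $53, Q* = 170; post-tax Q = 158; deadweight loss = $84.
Market B: pre-tax P* = $40, Q* = 397; post-tax Q = 380.2; deadweight loss = $117.6.
Difference: $84 vs $117.6 → market B is larger by $33.6.

Market B, by $33.6.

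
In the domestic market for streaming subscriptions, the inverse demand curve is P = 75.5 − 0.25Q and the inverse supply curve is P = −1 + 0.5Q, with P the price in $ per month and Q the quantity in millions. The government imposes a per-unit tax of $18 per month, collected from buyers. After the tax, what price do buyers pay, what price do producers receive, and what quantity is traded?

Inverting to Q(P) form: Qd = 302 − 4P; Qs = 2P + 2.
Before the tax: set 302 − 4P = 2P + 2 → P* = $50, Q* = 102.
With the tax collected from buyers, demand (in seller-price terms) shifts: Qd = 302 − 4(P + 18).
New equilibrium: buyers pay $56, producers receive $38, Q = 78. (Wedge: Pb − Ps = 18.)
The less price-elastic side of the market bears the larger share of a per-unit tax.

Buyers pay $56; producers receive $38; quantity = 78.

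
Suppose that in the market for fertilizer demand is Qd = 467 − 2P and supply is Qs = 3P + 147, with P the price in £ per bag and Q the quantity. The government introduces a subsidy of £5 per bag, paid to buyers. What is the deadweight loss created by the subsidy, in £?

Without the subsidy, 467 − 2P = 3P + 147 gives 5P = 320, so P* = £64 and Q* = 339.
With a per-unit subsidy paid to buyers, each effectively pays P − 5, so demand becomes Qd = 467 − 2(P − 5).
Solving gives Q = 345 with buyers paying £61 and suppliers receiving £66 (the £5 wedge).
Quantity rises by |ΔQ| = |339 − 345| = 6.
DWL = ½ · t · |ΔQ| = ½ · 5 · 6 = £15.

Deadweight loss = £15.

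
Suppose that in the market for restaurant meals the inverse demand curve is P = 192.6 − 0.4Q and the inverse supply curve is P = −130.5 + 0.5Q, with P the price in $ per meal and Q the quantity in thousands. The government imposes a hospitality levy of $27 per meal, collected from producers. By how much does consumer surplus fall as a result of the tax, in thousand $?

Inverting to Q(P) form: Qd = 481.5 − 2.5P; Qs = 2P + 261.
Without the tax, 481.5 − 2.5P = 2P + 261 gives 4.5P = 220.5, so P* = $49 and Q* = 359.
With the tax collected from producers, supply shifts: Qs = 2(P − 27) + 261.
Solving gives Q = 329 with consumers paying $61 and producers receiving $34 (the $27 wedge).
ΔCS is the trapezoid between Q = 329 and Q = 359 of height $12: ½ · (359 + 329) · 12 = $4128.

Consumer surplus falls by $4128 thousand.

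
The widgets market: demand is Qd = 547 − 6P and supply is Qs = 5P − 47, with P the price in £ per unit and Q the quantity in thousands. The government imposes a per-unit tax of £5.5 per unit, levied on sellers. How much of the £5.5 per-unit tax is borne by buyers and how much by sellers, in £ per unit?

Buyers bear £2.5 per unit; sellers bear £3 per unit.

Without the tax, 547 − 6P = 5P − 47 gives 11P = 594, so P* = £54 and Q* = 223.
With the tax collected from sellers, supply shifts: Qs = 5(P − 5.5) − 47.
New equilibrium: buyers pay £56.5, sellers receive £51, Q = 208. (Wedge: Pb − Ps = 5.5.)
Burden on buyers: £2.5; on sellers: £3. (They sum to £5.5.)
The less price-elastic side of the market bears the larger share of a per-unit tax.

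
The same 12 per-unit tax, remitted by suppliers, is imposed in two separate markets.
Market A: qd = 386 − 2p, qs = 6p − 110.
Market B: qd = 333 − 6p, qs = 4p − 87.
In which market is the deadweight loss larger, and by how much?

Market A: pre-tax p* = 62, q* = 262; post-tax q = 244; deadweight loss = 108.
Market B: pre-tax p* = 42, q* = 81; post-tax q = 52.2; deadweight loss = 172.8.
Difference: 108 vs 172.8 → market B is larger by 64.8.

Market B, by 64.8.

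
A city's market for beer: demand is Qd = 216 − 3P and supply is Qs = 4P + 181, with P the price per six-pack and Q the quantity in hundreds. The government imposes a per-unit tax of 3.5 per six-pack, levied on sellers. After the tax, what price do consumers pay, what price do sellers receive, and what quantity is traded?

Consumers pay 7; sellers receive 3.5; quantity = 195.

Before the tax: set 216 − 3P = 4P + 181 → P* = 5, Q* = 201.
With the tax collected from sellers, supply shifts: Qs = 4(P − 3.5) + 181.
New equilibrium: consumers pay 7, sellers receive 3.5, Q = 195. (Wedge: Pb − Ps = 3.5.)
The less price-elastic side of the market bears the larger share of a per-unit tax.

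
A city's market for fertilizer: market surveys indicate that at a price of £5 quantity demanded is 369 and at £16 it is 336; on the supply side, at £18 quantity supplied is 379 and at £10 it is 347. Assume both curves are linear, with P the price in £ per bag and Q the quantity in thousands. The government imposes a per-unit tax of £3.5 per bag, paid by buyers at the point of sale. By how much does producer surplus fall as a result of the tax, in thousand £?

Demand slope: (336 − 369)/(16 − 5) = -3, so Qd = 384 − 3P.
Supply slope: (347 − 379)/(10 − 18) = 4, so Qs = 4P + 307.
Without the tax, 384 − 3P = 4P + 307 gives 7P = 77, so P* = £11 and Q* = 351.
With the tax collected from buyers, demand (in seller-price terms) shifts: Qd = 384 − 3(P + 3.5).
New equilibrium: buyers pay £13, producers receive £9.5, Q = 345. (Wedge: Pb − Ps = 3.5.)
ΔPS is the trapezoid between Q = 345 and Q = 351 of height £1.5: ½ · (351 + 345) · 1.5 = £522.

Producer surplus falls by £522 thousand.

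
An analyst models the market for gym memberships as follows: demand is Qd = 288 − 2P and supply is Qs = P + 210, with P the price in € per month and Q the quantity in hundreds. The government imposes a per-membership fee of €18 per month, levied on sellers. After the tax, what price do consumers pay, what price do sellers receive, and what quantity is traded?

Consumers pay €32; sellers receive €14; quantity = 224.

Without the tax, 288 − 2P = P + 210 gives 3P = 78, so P* = €26 and Q* = 236.
With the tax collected from sellers, supply shifts: Qs = (P − 18) + 210.
New equilibrium: consumers pay €32, sellers receive €14, Q = 224. (Wedge: Pb − Ps = 18.)
The less price-elastic side of the market bears the larger share of a per-unit tax.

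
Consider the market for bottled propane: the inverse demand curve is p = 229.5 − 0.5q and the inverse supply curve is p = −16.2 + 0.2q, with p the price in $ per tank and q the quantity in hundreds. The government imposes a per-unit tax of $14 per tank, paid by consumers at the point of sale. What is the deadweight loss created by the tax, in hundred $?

Deadweight loss = $140 hundred.

Inverting to q(p) form: qd = 459 − 2p; qs = 5p + 81.
Before the tax: set 459 − 2p = 5p + 81 → p* = $54, q* = 351.
With the tax collected from consumers, demand (in seller-price terms) shifts: qd = 459 − 2(p + 14).
Solving gives q = 331 with consumers paying $64 and producers receiving $50 (the $14 wedge).
Quantity falls by |ΔQ| = |351 − 331| = 20.
DWL = ½ · t · |ΔQ| = ½ · 14 · 20 = $140.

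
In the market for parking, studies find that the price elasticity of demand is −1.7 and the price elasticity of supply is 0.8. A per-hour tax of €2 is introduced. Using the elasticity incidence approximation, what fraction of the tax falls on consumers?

Consumers' share ≈ 0.32.

Incidence ratio: consumers' share ≈ εs / (εs + |εd|) = 0.8 / (0.8 + 1.7) = 0.32.
Supply is the less elastic side, so consumers bear the smaller share.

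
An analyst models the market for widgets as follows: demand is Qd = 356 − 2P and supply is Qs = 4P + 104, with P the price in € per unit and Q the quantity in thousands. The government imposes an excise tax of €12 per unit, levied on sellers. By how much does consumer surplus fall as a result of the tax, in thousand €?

Before the tax: set 356 − 2P = 4P + 104 → P* = €42, Q* = 272.
With the tax collected from sellers, supply shifts: Qs = 4(P − 12) + 104.
Solving gives Q = 256 with buyers paying €50 and sellers receiving €38 (the €12 wedge).
ΔCS is the trapezoid between Q = 256 and Q = 272 of height €8: ½ · (272 + 256) · 8 = €2112.

Consumer surplus falls by €2112 thousand.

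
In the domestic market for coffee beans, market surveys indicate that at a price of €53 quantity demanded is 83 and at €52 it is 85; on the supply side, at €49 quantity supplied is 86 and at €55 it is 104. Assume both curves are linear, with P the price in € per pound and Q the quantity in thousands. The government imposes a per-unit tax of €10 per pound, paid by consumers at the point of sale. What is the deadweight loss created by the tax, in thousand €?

Deadweight loss = €60 thousand.

Demand slope: (85 − 83)/(52 − 53) = -2, so Qd = 189 − 2P.
Supply slope: (104 − 86)/(55 − 49) = 3, so Qs = 3P − 61.
Without the tax, 189 − 2P = 3P − 61 gives 5P = 250, so P* = €50 and Q* = 89.
With the tax collected from consumers, demand (in seller-price terms) shifts: Qd = 189 − 2(P + 10).
New equilibrium: consumers pay €56, sellers receive €46, Q = 77. (Wedge: Pb − Ps = 10.)
Quantity falls by |ΔQ| = |89 − 77| = 12.
DWL = ½ · t · |ΔQ| = ½ · 10 · 12 = €60.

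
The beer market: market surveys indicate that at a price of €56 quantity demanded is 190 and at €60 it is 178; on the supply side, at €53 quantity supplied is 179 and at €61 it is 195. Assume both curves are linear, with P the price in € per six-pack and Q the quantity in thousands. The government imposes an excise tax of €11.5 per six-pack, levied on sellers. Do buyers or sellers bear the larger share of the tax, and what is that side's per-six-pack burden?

Demand slope: (178 − 190)/(60 − 56) = -3, so Qd = 358 − 3P.
Supply slope: (195 − 179)/(61 − 53) = 2, so Qs = 2P + 73.
Without the tax, 358 − 3P = 2P + 73 gives 5P = 285, so P* = €57 and Q* = 187.
With the tax collected from sellers, supply shifts: Qs = 2(P − 11.5) + 73.
New equilibrium: buyers pay €61.6, sellers receive €50.1, Q = 173.2. (Wedge: Pb − Ps = 11.5.)
Per-six-pack burden: buyers €4.6, sellers €6.9.
Sellers take the larger share because supply is less price-elastic here (demand slope 3 vs supply slope 2).

Sellers bear the larger share: €6.9 per six-pack.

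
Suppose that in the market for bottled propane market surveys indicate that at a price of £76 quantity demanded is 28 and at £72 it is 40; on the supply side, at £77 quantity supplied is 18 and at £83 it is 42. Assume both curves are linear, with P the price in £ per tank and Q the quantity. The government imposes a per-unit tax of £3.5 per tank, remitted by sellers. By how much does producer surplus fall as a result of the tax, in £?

Demand slope: (40 − 28)/(72 − 76) = -3, so Qd = 256 − 3P.
Supply slope: (42 − 18)/(83 − 77) = 4, so Qs = 4P − 290.
Without the tax, 256 − 3P = 4P − 290 gives 7P = 546, so P* = £78 and Q* = 22.
With the tax collected from sellers, supply shifts: Qs = 4(P − 3.5) − 290.
Solving gives Q = 16 with buyers paying £80 and sellers receiving £76.5 (the £3.5 wedge).
ΔPS is the trapezoid between Q = 16 and Q = 22 of height £1.5: ½ · (22 + 16) · 1.5 = £28.5.

Producer surplus falls by £28.5.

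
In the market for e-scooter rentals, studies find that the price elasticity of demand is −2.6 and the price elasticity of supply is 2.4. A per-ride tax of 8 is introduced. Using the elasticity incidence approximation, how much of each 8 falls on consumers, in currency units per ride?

Incidence ratio: consumers' share ≈ εs / (εs + |εd|) = 2.4 / (2.4 + 2.6) = 0.48.
So consumers bear ≈ 0.48 × 8 = 3.84; suppliers bear 4.16.

Consumers bear ≈ 3.84 per ride.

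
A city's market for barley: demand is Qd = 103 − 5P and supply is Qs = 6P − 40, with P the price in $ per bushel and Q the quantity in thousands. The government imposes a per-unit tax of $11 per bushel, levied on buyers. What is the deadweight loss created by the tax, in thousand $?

Before the tax: set 103 − 5P = 6P − 40 → P* = $13, Q* = 38.
With the tax collected from buyers, demand (in seller-price terms) shifts: Qd = 103 − 5(P + 11).
New equilibrium: buyers pay $19, producers receive $8, Q = 8. (Wedge: Pb − Ps = 11.)
Quantity falls by |ΔQ| = |38 − 8| = 30.
DWL = ½ · t · |ΔQ| = ½ · 11 · 30 = $165.

Deadweight loss = $165 thousand.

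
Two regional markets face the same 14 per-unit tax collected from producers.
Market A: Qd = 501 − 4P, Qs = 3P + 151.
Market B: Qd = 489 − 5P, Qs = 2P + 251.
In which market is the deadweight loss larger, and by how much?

Market A: pre-tax P* = 50, Q* = 301; post-tax Q = 277; deadweight loss = 168.
Market B: pre-tax P* = 34, Q* = 319; post-tax Q = 299; deadweight loss = 140.
Difference: 168 vs 140 → market A is larger by 28.

Market A, by 28.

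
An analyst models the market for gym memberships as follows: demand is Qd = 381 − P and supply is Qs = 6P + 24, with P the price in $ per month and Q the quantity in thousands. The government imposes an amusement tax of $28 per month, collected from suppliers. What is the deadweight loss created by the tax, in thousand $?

Before the tax: set 381 − P = 6P + 24 → P* = $51, Q* = 330.
With the tax collected from suppliers, supply shifts: Qs = 6(P − 28) + 24.
New equilibrium: buyers pay $75, suppliers receive $47, Q = 306. (Wedge: Pb − Ps = 28.)
Quantity falls by |ΔQ| = |330 − 306| = 24.
DWL = ½ · t · |ΔQ| = ½ · 28 · 24 = $336.

Deadweight loss = $336 thousand.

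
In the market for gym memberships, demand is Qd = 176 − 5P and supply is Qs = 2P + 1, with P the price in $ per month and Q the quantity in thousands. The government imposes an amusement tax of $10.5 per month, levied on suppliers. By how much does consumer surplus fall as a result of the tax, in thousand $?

Before the tax: set 176 − 5P = 2P + 1 → P* = $25, Q* = 51.
With the tax collected from suppliers, supply shifts: Qs = 2(P − 10.5) + 1.
Solving gives Q = 36 with buyers paying $28 and suppliers receiving $17.5 (the $10.5 wedge).
ΔCS is the trapezoid between Q = 36 and Q = 51 of height $3: ½ · (51 + 36) · 3 = $130.5.

Consumer surplus falls by $130.5 thousand.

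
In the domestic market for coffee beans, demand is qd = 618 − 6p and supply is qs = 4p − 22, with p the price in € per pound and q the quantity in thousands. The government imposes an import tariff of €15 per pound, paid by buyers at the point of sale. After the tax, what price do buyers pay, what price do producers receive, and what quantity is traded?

Without the tax, 618 − 6p = 4p − 22 gives 10p = 640, so p* = €64 and q* = 234.
With the tax collected from buyers, demand (in seller-price terms) shifts: qd = 618 − 6(p + 15).
New equilibrium: buyers pay €70, producers receive €55, q = 198. (Wedge: pb − ps = 15.)

Buyers pay €70; producers receive €55; quantity = 198.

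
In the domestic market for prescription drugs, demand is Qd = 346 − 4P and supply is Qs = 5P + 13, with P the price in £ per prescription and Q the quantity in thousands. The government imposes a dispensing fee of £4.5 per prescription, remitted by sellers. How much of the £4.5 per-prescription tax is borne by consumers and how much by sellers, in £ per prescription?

Consumers bear £2.5 per prescription; sellers bear £2 per prescription.

Before the tax: set 346 − 4P = 5P + 13 → P* = £37, Q* = 198.
With the tax collected from sellers, supply shifts: Qs = 5(P − 4.5) + 13.
Solving gives Q = 188 with consumers paying £39.5 and sellers receiving £35 (the £4.5 wedge).
Burden on consumers: £2.5; on sellers: £2. (They sum to £4.5.)
The less price-elastic side of the market bears the larger share of a per-unit tax.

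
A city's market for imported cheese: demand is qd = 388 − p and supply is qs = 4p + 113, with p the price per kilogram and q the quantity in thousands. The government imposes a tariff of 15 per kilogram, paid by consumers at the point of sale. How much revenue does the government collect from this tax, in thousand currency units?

Before the tax: set 388 − p = 4p + 113 → p* = 55, q* = 333.
With the tax collected from consumers, demand (in seller-price terms) shifts: qd = 388 − (p + 15).
New equilibrium: consumers pay 67, suppliers receive 52, q = 321. (Wedge: pb − ps = 15.)
Revenue = t · Q = 15 · 321 = 4815.

Tax revenue = 4815 thousand.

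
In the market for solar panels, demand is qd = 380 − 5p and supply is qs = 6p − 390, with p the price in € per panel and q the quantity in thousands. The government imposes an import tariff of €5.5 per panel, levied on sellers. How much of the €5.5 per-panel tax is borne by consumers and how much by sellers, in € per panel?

Before the tax: set 380 − 5p = 6p − 390 → p* = €70, q* = 30.
With the tax collected from sellers, supply shifts: qs = 6(p − 5.5) − 390.
New equilibrium: consumers pay €73, sellers receive €67.5, q = 15. (Wedge: pb − ps = 5.5.)
Burden on consumers: €3; on sellers: €2.5. (They sum to €5.5.)
The less price-elastic side of the market bears the larger share of a per-unit tax.

Consumers bear €3 per panel; sellers bear €2.5 per panel.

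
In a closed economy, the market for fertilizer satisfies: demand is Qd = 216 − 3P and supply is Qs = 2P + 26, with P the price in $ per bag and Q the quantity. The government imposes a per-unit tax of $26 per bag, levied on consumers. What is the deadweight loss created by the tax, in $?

Deadweight loss = $405.6.

Without the tax, 216 − 3P = 2P + 26 gives 5P = 190, so P* = $38 and Q* = 102.
With the tax collected from consumers, demand (in seller-price terms) shifts: Qd = 216 − 3(P + 26).
New equilibrium: consumers pay $48.4, sellers receive $22.4, Q = 70.8. (Wedge: Pb − Ps = 26.)
Quantity falls by |ΔQ| = |102 − 70.8| = 31.2.
DWL = ½ · t · |ΔQ| = ½ · 26 · 31.2 = $405.6.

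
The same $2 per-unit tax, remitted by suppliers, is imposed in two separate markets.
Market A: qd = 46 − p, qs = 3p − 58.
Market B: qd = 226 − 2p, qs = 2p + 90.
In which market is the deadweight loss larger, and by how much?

Market B, by $0.5.

Market A: pre-tax p* = $26, q* = 20; post-tax q = 18.5; deadweight loss = $1.5.
Market B: pre-tax p* = $34, q* = 158; post-tax q = 156; deadweight loss = $2.
Difference: $1.5 vs $2 → market B is larger by $0.5.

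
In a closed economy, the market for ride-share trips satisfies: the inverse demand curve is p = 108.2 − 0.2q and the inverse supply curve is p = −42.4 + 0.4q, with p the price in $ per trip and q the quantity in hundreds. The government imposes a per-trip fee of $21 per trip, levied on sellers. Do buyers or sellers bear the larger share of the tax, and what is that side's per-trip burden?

Sellers bear the larger share: $14 per trip.

Inverting to q(p) form: qd = 541 − 5p; qs = 2.5p + 106.
Without the tax, 541 − 5p = 2.5p + 106 gives 7.5p = 435, so p* = $58 and q* = 251.
With the tax collected from sellers, supply shifts: qs = 2.5(p − 21) + 106.
Solving gives q = 216 with buyers paying $65 and sellers receiving $44 (the $21 wedge).
Per-trip burden: buyers $7, sellers $14.
Sellers take the larger share because supply is less price-elastic here (demand slope 5 vs supply slope 2.5).
The less price-elastic side of the market bears the larger share of a per-unit tax.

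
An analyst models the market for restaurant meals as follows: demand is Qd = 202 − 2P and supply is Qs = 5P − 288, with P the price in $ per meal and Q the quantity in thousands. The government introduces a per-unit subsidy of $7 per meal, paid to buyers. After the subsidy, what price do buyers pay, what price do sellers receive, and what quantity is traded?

Buyers pay $65; sellers receive $72; quantity = 72.

Without the subsidy, 202 − 2P = 5P − 288 gives 7P = 490, so P* = $70 and Q* = 62.
With a per-unit subsidy paid to buyers, each effectively pays P − 7, so demand becomes Qd = 202 − 2(P − 7).
Solving gives Q = 72 with buyers paying $65 and sellers receiving $72 (the $7 wedge).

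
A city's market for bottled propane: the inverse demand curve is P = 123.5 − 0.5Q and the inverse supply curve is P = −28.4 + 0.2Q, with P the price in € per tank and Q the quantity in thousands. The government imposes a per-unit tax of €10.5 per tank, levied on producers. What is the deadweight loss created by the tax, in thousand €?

Deadweight loss = €78.75 thousand.

Inverting to Q(P) form: Qd = 247 − 2P; Qs = 5P + 142.
Without the tax, 247 − 2P = 5P + 142 gives 7P = 105, so P* = €15 and Q* = 217.
With the tax collected from producers, supply shifts: Qs = 5(P − 10.5) + 142.
Solving gives Q = 202 with consumers paying €22.5 and producers receiving €12 (the €10.5 wedge).
Quantity falls by |ΔQ| = |217 − 202| = 15.
DWL = ½ · t · |ΔQ| = ½ · 10.5 · 15 = €78.75.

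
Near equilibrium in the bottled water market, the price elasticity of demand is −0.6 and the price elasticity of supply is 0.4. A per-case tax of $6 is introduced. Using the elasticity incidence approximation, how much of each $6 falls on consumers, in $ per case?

Consumers bear ≈ $2.4 per case.

Incidence ratio: consumers' share ≈ εs / (εs + |εd|) = 0.4 / (0.4 + 0.6) = 0.4.
So consumers bear ≈ 0.4 × $6 = $2.4; producers bear $3.6.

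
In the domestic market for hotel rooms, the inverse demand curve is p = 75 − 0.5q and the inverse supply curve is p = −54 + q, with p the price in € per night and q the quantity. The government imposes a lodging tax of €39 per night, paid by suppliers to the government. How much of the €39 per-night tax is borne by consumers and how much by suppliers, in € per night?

Rewrite in direct form: qd = 150 − 2p and qs = p + 54.
Before the tax: set 150 − 2p = p + 54 → p* = €32, q* = 86.
With the tax collected from suppliers, supply shifts: qs = (p − 39) + 54.
New equilibrium: consumers pay €45, suppliers receive €6, q = 60. (Wedge: pb − ps = 39.)
Burden on consumers: €13; on suppliers: €26. (They sum to €39.)

Consumers bear €13 per night; suppliers bear €26 per night.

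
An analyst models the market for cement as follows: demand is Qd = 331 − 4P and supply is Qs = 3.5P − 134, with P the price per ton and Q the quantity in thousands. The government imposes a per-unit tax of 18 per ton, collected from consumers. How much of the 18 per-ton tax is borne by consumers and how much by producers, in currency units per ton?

Before the tax: set 331 − 4P = 3.5P − 134 → P* = 62, Q* = 83.
With the tax collected from consumers, demand (in seller-price terms) shifts: Qd = 331 − 4(P + 18).
Solving gives Q = 49.4 with consumers paying 70.4 and producers receiving 52.4 (the 18 wedge).
Burden on consumers: 8.4; on producers: 9.6. (They sum to 18.)

Consumers bear 8.4 per ton; producers bear 9.6 per ton.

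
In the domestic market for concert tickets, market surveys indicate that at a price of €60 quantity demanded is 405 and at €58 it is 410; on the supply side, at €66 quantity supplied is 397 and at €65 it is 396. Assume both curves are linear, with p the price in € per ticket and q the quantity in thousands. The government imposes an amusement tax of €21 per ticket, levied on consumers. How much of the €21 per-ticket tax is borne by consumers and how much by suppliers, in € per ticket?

Demand slope: (410 − 405)/(58 − 60) = -2.5, so qd = 555 − 2.5p.
Supply slope: (396 − 397)/(65 − 66) = 1, so qs = p + 331.
Without the tax, 555 − 2.5p = p + 331 gives 3.5p = 224, so p* = €64 and q* = 395.
With the tax collected from consumers, demand (in seller-price terms) shifts: qd = 555 − 2.5(p + 21).
New equilibrium: consumers pay €70, suppliers receive €49, q = 380. (Wedge: pb − ps = 21.)
Burden on consumers: €6; on suppliers: €15. (They sum to €21.)
The less price-elastic side of the market bears the larger share of a per-unit tax.

Consumers bear €6 per ticket; suppliers bear €15 per ticket.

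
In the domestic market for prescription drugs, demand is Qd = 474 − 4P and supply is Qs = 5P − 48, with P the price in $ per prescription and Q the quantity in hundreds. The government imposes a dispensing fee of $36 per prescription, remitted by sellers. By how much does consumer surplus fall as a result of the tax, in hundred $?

Consumer surplus falls by $4040 hundred.

Before the tax: set 474 − 4P = 5P − 48 → P* = $58, Q* = 242.
With the tax collected from sellers, supply shifts: Qs = 5(P − 36) − 48.
New equilibrium: consumers pay $78, sellers receive $42, Q = 162. (Wedge: Pb − Ps = 36.)
ΔCS is the trapezoid between Q = 162 and Q = 242 of height $20: ½ · (242 + 162) · 20 = $4040.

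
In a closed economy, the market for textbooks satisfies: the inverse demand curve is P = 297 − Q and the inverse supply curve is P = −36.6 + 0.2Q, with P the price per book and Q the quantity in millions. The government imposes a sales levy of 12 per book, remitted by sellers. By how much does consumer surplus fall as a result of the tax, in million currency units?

Inverting to Q(P) form: Qd = 297 − P; Qs = 5P + 183.
Without the tax, 297 − P = 5P + 183 gives 6P = 114, so P* = 19 and Q* = 278.
With the tax collected from sellers, supply shifts: Qs = 5(P − 12) + 183.
Solving gives Q = 268 with buyers paying 29 and sellers receiving 17 (the 12 wedge).
ΔCS is the trapezoid between Q = 268 and Q = 278 of height 10: ½ · (278 + 268) · 10 = 2730.

Consumer surplus falls by 2730 million.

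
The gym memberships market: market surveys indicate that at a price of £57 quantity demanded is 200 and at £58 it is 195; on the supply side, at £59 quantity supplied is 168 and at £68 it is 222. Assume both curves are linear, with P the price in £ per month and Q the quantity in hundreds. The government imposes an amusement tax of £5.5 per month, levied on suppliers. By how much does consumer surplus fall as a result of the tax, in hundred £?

Consumer surplus falls by £517.5 hundred.

Demand slope: (195 − 200)/(58 − 57) = -5, so Qd = 485 − 5P.
Supply slope: (222 − 168)/(68 − 59) = 6, so Qs = 6P − 186.
Before the tax: set 485 − 5P = 6P − 186 → P* = £61, Q* = 180.
With the tax collected from suppliers, supply shifts: Qs = 6(P − 5.5) − 186.
Solving gives Q = 165 with buyers paying £64 and suppliers receiving £58.5 (the £5.5 wedge).
ΔCS is the trapezoid between Q = 165 and Q = 180 of height £3: ½ · (180 + 165) · 3 = £517.5.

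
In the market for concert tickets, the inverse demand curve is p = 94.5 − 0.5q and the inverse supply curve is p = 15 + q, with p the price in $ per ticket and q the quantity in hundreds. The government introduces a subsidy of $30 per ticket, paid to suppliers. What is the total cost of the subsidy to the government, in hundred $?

Rewrite in direct form: qd = 189 − 2p and qs = p − 15.
Before the subsidy: set 189 − 2p = p − 15 → p* = $68, q* = 53.
With a per-unit subsidy paid to suppliers, each receives p + 30 per unit sold, so supply becomes qs = (p + 30) − 15.
Solving gives q = 73 with consumers paying $58 and suppliers receiving $88 (the $30 wedge).
Outlay = t · Q = 30 · 73 = $2190.

Government outlay = $2190 hundred.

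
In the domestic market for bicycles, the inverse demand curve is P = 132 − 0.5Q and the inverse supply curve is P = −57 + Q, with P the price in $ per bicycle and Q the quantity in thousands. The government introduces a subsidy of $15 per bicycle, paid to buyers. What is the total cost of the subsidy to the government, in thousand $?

Government outlay = $2040 thousand.

Rewrite in direct form: Qd = 264 − 2P and Qs = P + 57.
Without the subsidy, 264 − 2P = P + 57 gives 3P = 207, so P* = $69 and Q* = 126.
With a per-unit subsidy paid to buyers, each effectively pays P − 15, so demand becomes Qd = 264 − 2(P − 15).
New equilibrium: buyers pay $64, sellers receive $79, Q = 136. (Wedge: Pb − Ps = −15.)
Outlay = t · Q = 15 · 136 = $2040.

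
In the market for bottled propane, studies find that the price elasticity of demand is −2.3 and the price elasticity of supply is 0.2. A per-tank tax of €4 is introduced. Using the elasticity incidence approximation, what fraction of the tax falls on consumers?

Consumers' share ≈ 0.08.

Incidence ratio: consumers' share ≈ εs / (εs + |εd|) = 0.2 / (0.2 + 2.3) = 0.08.
Supply is the less elastic side, so consumers bear the smaller share.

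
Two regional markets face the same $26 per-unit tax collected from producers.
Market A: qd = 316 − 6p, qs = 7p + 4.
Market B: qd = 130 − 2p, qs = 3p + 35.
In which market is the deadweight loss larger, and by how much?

Market A: pre-tax p* = $24, q* = 172; post-tax q = 88; deadweight loss = $1092.
Market B: pre-tax p* = $19, q* = 92; post-tax q = 60.8; deadweight loss = $405.6.
Difference: $1092 vs $405.6 → market A is larger by $686.4.

Market A, by $686.4.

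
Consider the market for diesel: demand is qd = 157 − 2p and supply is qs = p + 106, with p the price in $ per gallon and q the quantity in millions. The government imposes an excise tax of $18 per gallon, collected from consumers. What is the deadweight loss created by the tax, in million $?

Deadweight loss = $108 million.

Without the tax, 157 − 2p = p + 106 gives 3p = 51, so p* = $17 and q* = 123.
With the tax collected from consumers, demand (in seller-price terms) shifts: qd = 157 − 2(p + 18).
Solving gives q = 111 with consumers paying $23 and producers receiving $5 (the $18 wedge).
Quantity falls by |ΔQ| = |123 − 111| = 12.
DWL = ½ · t · |ΔQ| = ½ · 18 · 12 = $108.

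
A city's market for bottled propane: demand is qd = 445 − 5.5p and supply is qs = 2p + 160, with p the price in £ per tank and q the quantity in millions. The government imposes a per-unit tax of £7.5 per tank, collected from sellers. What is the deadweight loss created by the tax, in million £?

Before the tax: set 445 − 5.5p = 2p + 160 → p* = £38, q* = 236.
With the tax collected from sellers, supply shifts: qs = 2(p − 7.5) + 160.
Solving gives q = 225 with consumers paying £40 and sellers receiving £32.5 (the £7.5 wedge).
Quantity falls by |ΔQ| = |236 − 225| = 11.
DWL = ½ · t · |ΔQ| = ½ · 7.5 · 11 = £41.25.

Deadweight loss = £41.25 million.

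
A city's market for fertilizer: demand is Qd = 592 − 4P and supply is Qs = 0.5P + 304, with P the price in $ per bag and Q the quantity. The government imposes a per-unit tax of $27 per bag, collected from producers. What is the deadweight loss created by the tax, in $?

Before the tax: set 592 − 4P = 0.5P + 304 → P* = $64, Q* = 336.
With the tax collected from producers, supply shifts: Qs = 0.5(P − 27) + 304.
New equilibrium: consumers pay $67, producers receive $40, Q = 324. (Wedge: Pb − Ps = 27.)
Quantity falls by |ΔQ| = |336 − 324| = 12.
DWL = ½ · t · |ΔQ| = ½ · 27 · 12 = $162.

Deadweight loss = $162.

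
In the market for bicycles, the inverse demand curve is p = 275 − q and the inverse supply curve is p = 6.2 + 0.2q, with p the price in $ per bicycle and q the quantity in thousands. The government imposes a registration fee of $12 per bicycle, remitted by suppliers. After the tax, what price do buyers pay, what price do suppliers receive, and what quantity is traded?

Buyers pay $61; suppliers receive $49; quantity = 214.

Inverting to q(p) form: qd = 275 − p; qs = 5p − 31.
Without the tax, 275 − p = 5p − 31 gives 6p = 306, so p* = $51 and q* = 224.
With the tax collected from suppliers, supply shifts: qs = 5(p − 12) − 31.
New equilibrium: buyers pay $61, suppliers receive $49, q = 214. (Wedge: pb − ps = 12.)
The less price-elastic side of the market bears the larger share of a per-unit tax.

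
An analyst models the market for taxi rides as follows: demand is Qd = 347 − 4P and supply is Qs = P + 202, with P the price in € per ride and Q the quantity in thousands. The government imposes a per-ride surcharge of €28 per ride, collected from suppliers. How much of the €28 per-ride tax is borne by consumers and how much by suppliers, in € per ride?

Consumers bear €5.6 per ride; suppliers bear €22.4 per ride.

Before the tax: set 347 − 4P = P + 202 → P* = €29, Q* = 231.
With the tax collected from suppliers, supply shifts: Qs = (P − 28) + 202.
Solving gives Q = 208.6 with consumers paying €34.6 and suppliers receiving €6.6 (the €28 wedge).
Burden on consumers: €5.6; on suppliers: €22.4. (They sum to €28.)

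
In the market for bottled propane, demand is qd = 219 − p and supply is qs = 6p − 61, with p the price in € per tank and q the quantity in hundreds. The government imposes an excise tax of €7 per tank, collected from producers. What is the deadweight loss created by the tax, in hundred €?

Without the tax, 219 − p = 6p − 61 gives 7p = 280, so p* = €40 and q* = 179.
With the tax collected from producers, supply shifts: qs = 6(p − 7) − 61.
New equilibrium: buyers pay €46, producers receive €39, q = 173. (Wedge: pb − ps = 7.)
Quantity falls by |ΔQ| = |179 − 173| = 6.
DWL = ½ · t · |ΔQ| = ½ · 7 · 6 = €21.

Deadweight loss = €21 hundred.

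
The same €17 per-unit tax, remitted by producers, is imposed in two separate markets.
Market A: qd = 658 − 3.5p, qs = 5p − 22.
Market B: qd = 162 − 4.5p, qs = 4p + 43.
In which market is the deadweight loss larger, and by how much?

Market A: pre-tax p* = €80, q* = 378; post-tax q = 343; deadweight loss = €297.5.
Market B: pre-tax p* = €14, q* = 99; post-tax q = 63; deadweight loss = €306.
Difference: €297.5 vs €306 → market B is larger by €8.5.

Market B, by €8.5.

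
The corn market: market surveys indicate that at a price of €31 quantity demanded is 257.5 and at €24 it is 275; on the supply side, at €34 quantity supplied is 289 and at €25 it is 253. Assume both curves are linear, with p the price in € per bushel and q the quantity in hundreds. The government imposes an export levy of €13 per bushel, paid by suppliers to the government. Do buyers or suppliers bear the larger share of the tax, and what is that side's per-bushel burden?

Buyers bear the larger share: €8 per bushel.

Demand slope: (275 − 257.5)/(24 − 31) = -2.5, so qd = 335 − 2.5p.
Supply slope: (253 − 289)/(25 − 34) = 4, so qs = 4p + 153.
Before the tax: set 335 − 2.5p = 4p + 153 → p* = €28, q* = 265.
With the tax collected from suppliers, supply shifts: qs = 4(p − 13) + 153.
New equilibrium: buyers pay €36, suppliers receive €23, q = 245. (Wedge: pb − ps = 13.)
Per-bushel burden: buyers €8, suppliers €5.
Buyers take the larger share because demand is less price-elastic here (demand slope 2.5 vs supply slope 4).
The less price-elastic side of the market bears the larger share of a per-unit tax.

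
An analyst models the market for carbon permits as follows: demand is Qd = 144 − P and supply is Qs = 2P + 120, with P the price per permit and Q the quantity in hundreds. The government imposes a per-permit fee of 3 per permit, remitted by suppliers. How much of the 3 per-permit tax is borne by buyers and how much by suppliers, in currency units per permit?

Buyers bear 2 per permit; suppliers bear 1 per permit.

Without the tax, 144 − P = 2P + 120 gives 3P = 24, so P* = 8 and Q* = 136.
With the tax collected from suppliers, supply shifts: Qs = 2(P − 3) + 120.
Solving gives Q = 134 with buyers paying 10 and suppliers receiving 7 (the 3 wedge).
Burden on buyers: 2; on suppliers: 1. (They sum to 3.)
The less price-elastic side of the market bears the larger share of a per-unit tax.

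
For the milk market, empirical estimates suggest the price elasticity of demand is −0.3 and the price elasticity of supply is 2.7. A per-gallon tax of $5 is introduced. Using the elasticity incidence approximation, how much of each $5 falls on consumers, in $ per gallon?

Incidence ratio: consumers' share ≈ εs / (εs + |εd|) = 2.7 / (2.7 + 0.3) = 0.9.
So consumers bear ≈ 0.9 × $5 = $4.5; producers bear $0.5.

Consumers bear ≈ $4.5 per gallon.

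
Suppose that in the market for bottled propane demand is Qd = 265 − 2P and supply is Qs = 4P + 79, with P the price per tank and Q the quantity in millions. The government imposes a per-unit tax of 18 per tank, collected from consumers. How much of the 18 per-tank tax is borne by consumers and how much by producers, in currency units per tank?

Consumers bear 12 per tank; producers bear 6 per tank.

Before the tax: set 265 − 2P = 4P + 79 → P* = 31, Q* = 203.
With the tax collected from consumers, demand (in seller-price terms) shifts: Qd = 265 − 2(P + 18).
New equilibrium: consumers pay 43, producers receive 25, Q = 179. (Wedge: Pb − Ps = 18.)
Burden on consumers: 12; on producers: 6. (They sum to 18.)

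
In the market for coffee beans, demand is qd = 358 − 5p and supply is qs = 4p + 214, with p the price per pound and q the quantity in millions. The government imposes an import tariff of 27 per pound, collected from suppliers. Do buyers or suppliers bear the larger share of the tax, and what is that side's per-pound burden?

Before the tax: set 358 − 5p = 4p + 214 → p* = 16, q* = 278.
With the tax collected from suppliers, supply shifts: qs = 4(p − 27) + 214.
New equilibrium: buyers pay 28, suppliers receive 1, q = 218. (Wedge: pb − ps = 27.)
Per-pound burden: buyers 12, suppliers 15.
Suppliers take the larger share because supply is less price-elastic here (demand slope 5 vs supply slope 4).
The less price-elastic side of the market bears the larger share of a per-unit tax.

Suppliers bear the larger share: 15 per pound.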